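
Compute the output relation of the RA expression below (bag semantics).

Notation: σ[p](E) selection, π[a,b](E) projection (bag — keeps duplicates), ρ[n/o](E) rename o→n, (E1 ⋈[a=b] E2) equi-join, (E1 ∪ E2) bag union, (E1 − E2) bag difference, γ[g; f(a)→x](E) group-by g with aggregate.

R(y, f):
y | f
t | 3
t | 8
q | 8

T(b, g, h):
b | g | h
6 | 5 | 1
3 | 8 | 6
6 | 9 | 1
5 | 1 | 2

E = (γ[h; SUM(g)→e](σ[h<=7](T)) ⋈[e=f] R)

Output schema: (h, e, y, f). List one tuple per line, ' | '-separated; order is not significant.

Per-node cardinality:
  T → 4
  σ[h<=7](T) → 4
  γ[h; SUM(g)→e](σ[h<=7](T)) → 3
  R → 3
  (γ[h; SUM(g)→e](σ[h<=7](T)) ⋈[e=f] R) → 2

== RESULT ==
h | e | y | f
6 | 8 | q | 8
6 | 8 | t | 8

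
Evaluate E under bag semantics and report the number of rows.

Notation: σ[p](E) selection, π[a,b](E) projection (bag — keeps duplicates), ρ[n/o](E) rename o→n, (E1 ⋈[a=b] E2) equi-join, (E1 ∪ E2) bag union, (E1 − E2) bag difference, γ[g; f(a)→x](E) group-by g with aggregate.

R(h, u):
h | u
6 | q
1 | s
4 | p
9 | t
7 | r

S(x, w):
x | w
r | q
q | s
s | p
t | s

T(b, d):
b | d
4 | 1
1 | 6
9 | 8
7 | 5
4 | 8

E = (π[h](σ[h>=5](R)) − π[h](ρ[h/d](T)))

Stepwise |·|:
  R → 5
  σ[h>=5](R) → 3
  π[h](σ[h>=5](R)) → 3
  T → 5
  ρ[h/d](T) → 5
  π[h](ρ[h/d](T)) → 5
  (π[h](σ[h>=5](R)) − π[h](ρ[h/d](T))) → 2

|E| = 2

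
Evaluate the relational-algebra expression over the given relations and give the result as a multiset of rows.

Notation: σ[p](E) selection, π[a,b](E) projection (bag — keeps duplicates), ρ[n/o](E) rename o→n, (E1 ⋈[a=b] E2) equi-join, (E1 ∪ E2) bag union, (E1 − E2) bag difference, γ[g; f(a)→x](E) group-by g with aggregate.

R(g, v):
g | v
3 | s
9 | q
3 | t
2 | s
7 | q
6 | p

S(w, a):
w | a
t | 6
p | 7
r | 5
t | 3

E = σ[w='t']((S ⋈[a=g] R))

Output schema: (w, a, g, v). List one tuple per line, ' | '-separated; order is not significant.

Stepwise |·|:
  S → 4
  R → 6
  (S ⋈[a=g] R) → 4
  σ[w='t']((S ⋈[a=g] R)) → 3

== RESULT ==
w | a | g | v
t | 3 | 3 | s
t | 3 | 3 | t
t | 6 | 6 | p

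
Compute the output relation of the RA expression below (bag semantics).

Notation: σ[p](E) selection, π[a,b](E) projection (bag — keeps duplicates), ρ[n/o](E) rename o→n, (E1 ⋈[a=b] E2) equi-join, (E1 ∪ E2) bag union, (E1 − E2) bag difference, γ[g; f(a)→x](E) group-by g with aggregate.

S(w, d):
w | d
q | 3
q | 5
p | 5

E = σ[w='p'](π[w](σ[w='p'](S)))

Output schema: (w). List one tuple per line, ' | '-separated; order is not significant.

Row counts bottom-up:
  S → 3
  σ[w='p'](S) → 1
  π[w](σ[w='p'](S)) → 1
  σ[w='p'](π[w](σ[w='p'](S))) → 1

== RESULT ==
w
p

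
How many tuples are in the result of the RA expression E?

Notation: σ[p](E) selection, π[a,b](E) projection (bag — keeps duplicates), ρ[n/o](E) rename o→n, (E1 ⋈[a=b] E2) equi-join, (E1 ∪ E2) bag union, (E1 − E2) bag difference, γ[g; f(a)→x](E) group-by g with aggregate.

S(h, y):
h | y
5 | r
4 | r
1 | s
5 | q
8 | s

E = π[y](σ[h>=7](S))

Row counts bottom-up:
  S → 5
  σ[h>=7](S) → 1
  π[y](σ[h>=7](S)) → 1

|E| = 1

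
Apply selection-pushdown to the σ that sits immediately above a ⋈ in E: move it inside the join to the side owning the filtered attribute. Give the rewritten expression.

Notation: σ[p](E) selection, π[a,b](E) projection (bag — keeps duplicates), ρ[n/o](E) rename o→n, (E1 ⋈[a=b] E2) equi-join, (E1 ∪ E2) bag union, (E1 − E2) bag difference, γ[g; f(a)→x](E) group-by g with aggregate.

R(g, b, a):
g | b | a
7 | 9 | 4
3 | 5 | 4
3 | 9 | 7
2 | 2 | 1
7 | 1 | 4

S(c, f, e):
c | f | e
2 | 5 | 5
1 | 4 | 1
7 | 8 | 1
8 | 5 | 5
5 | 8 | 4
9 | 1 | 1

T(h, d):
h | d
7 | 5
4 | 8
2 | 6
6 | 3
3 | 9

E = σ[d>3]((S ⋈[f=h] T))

σ filters on d, owned by the right side.
E' = (S ⋈[f=h] σ[d>3](T))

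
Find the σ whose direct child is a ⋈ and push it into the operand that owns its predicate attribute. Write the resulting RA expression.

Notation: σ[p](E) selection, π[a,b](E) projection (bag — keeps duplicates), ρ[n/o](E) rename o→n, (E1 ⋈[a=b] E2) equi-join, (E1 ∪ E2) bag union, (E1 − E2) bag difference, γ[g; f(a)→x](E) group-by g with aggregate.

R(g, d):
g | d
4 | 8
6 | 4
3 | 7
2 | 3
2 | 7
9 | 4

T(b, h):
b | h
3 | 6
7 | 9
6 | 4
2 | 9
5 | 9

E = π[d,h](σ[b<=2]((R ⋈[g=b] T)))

σ filters on b, owned by the right side.
E' = π[d,h]((R ⋈[g=b] σ[b<=2](T)))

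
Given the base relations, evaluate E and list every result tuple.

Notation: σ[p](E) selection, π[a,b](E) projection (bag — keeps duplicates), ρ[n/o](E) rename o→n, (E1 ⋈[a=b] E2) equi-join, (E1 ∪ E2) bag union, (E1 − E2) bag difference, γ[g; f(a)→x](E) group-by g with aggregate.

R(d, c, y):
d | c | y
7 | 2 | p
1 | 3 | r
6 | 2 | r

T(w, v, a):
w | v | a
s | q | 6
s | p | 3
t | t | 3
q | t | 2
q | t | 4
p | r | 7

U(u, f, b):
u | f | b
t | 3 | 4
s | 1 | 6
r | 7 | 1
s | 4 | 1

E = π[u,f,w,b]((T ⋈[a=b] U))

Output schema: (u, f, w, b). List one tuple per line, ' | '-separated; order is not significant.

Subexpression sizes:
  T → 6
  U → 4
  (T ⋈[a=b] U) → 2
  π[u,f,w,b]((T ⋈[a=b] U)) → 2

== RESULT ==
u | f | w | b
s | 1 | s | 6
t | 3 | q | 4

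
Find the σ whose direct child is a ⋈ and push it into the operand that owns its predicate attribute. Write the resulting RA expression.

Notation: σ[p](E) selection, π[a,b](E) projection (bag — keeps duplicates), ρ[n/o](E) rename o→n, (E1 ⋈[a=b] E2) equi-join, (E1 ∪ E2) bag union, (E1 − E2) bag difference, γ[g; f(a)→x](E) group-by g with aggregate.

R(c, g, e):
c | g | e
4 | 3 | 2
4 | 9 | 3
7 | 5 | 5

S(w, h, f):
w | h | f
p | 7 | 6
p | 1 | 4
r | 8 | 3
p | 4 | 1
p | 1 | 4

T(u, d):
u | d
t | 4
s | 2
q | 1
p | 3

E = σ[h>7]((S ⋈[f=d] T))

σ filters on h, owned by the left side.
E' = (σ[h>7](S) ⋈[f=d] T)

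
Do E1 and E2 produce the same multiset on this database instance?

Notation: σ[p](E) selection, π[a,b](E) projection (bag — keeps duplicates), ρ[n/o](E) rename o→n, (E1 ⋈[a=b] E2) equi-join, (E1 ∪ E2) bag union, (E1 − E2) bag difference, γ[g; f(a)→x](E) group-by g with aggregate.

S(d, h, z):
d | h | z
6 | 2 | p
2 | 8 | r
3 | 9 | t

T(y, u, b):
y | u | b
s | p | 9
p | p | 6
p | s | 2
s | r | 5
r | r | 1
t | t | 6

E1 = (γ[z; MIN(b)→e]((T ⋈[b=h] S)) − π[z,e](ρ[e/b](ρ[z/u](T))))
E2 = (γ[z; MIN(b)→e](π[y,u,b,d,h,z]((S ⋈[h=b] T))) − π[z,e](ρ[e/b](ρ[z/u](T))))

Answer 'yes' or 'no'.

E1 per-node cardinality:
  T → 6
  S → 3
  (T ⋈[b=h] S) → 2
  γ[z; MIN(b)→e]((T ⋈[b=h] S)) → 2
  T → 6
  ρ[z/u](T) → 6
  ρ[e/b](ρ[z/u](T)) → 6
  π[z,e](ρ[e/b](ρ[z/u](T))) → 6
  (γ[z; MIN(b)→e]((T ⋈[b=h] S)) − π[z,e](ρ[e/b](ρ[z/u](T)))) → 2
E2 per-node cardinality:
  S → 3
  T → 6
  (S ⋈[h=b] T) → 2
  π[y,u,b,d,h,z]((S ⋈[h=b] T)) → 2
  γ[z; MIN(b)→e](π[y,u,b,d,h,z]((S ⋈[h=b] T))) → 2
  T → 6
  ρ[z/u](T) → 6
  ρ[e/b](ρ[z/u](T)) → 6
  π[z,e](ρ[e/b](ρ[z/u](T))) → 6
  (γ[z; MIN(b)→e](π[y,u,b,d,h,z]((S ⋈[h=b] T))) − π[z,e](ρ[e/b](ρ[z/u](T)))) → 2

E1 and E2 produce the same multiset:
z | e
p | 2
t | 9

yes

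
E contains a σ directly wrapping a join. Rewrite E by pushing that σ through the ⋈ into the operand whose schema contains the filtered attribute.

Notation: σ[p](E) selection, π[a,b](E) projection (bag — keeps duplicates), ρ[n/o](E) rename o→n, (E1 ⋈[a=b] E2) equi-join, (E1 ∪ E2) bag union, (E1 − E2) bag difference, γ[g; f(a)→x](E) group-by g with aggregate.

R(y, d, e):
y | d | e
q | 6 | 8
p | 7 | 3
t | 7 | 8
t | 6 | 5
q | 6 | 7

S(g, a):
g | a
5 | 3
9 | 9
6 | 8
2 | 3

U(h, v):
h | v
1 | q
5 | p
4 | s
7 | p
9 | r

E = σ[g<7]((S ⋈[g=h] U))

σ filters on g, owned by the left side.
E' = (σ[g<7](S) ⋈[g=h] U)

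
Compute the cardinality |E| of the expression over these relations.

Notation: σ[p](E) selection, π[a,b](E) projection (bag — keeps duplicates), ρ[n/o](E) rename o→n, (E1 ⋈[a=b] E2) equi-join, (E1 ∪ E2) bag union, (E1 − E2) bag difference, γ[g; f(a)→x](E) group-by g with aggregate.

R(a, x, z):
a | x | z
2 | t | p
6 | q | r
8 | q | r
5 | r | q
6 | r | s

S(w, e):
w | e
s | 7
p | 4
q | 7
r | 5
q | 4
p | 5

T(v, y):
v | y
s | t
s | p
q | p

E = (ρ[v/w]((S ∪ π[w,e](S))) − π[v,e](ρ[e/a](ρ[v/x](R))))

Row counts bottom-up:
  S → 6
  S → 6
  π[w,e](S) → 6
  (S ∪ π[w,e](S)) → 12
  ρ[v/w]((S ∪ π[w,e](S))) → 12
  R → 5
  ρ[v/x](R) → 5
  ρ[e/a](ρ[v/x](R)) → 5
  π[v,e](ρ[e/a](ρ[v/x](R))) → 5
  (ρ[v/w]((S ∪ π[w,e](S))) − π[v,e](ρ[e/a](ρ[v/x](R)))) → 11

|E| = 11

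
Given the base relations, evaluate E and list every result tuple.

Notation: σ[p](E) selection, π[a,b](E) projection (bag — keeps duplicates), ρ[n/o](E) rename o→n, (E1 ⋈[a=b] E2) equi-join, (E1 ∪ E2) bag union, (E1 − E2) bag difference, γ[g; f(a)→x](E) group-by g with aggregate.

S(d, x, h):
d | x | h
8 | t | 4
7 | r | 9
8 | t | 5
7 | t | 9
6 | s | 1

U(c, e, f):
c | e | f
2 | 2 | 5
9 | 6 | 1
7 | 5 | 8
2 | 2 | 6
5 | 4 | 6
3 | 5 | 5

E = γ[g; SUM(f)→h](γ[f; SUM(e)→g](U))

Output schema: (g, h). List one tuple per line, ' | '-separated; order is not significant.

Per-node cardinality:
  U → 6
  γ[f; SUM(e)→g](U) → 4
  γ[g; SUM(f)→h](γ[f; SUM(e)→g](U)) → 3

== RESULT ==
g | h
5 | 8
6 | 7
7 | 5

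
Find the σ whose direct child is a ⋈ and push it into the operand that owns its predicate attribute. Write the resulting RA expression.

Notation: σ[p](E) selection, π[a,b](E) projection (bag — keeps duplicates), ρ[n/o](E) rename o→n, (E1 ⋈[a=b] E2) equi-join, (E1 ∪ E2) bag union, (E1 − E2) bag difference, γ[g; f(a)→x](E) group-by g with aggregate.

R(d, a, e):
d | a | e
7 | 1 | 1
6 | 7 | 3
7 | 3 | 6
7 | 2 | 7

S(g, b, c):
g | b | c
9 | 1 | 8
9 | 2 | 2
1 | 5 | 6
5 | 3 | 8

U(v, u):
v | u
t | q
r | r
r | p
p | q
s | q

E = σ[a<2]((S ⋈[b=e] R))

σ filters on a, owned by the right side.
E' = (S ⋈[b=e] σ[a<2](R))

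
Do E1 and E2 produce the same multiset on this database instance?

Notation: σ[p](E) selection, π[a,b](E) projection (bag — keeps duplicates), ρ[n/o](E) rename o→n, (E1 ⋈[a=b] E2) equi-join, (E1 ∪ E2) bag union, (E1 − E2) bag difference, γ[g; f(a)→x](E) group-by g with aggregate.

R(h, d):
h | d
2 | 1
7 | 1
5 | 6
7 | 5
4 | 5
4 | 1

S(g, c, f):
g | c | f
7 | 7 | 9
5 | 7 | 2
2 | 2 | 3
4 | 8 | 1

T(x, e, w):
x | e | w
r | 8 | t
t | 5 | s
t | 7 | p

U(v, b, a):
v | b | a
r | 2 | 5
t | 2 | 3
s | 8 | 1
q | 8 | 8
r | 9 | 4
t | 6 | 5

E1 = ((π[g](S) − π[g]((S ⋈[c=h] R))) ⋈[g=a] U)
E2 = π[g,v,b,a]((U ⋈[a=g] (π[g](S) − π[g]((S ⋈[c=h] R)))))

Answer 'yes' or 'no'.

E1 per-node cardinality:
  S → 4
  π[g](S) → 4
  S → 4
  R → 6
  (S ⋈[c=h] R) → 5
  π[g]((S ⋈[c=h] R)) → 5
  (π[g](S) − π[g]((S ⋈[c=h] R))) → 1
  U → 6
  ((π[g](S) − π[g]((S ⋈[c=h] R))) ⋈[g=a] U) → 1
E2 per-node cardinality:
  U → 6
  S → 4
  π[g](S) → 4
  S → 4
  R → 6
  (S ⋈[c=h] R) → 5
  π[g]((S ⋈[c=h] R)) → 5
  (π[g](S) − π[g]((S ⋈[c=h] R))) → 1
  (U ⋈[a=g] (π[g](S) − π[g]((S ⋈[c=h] R)))) → 1
  π[g,v,b,a]((U ⋈[a=g] (π[g](S) − π[g]((S ⋈[c=h] R))))) → 1

E1 and E2 produce the same multiset:
g | v | b | a
4 | r | 9 | 4

yes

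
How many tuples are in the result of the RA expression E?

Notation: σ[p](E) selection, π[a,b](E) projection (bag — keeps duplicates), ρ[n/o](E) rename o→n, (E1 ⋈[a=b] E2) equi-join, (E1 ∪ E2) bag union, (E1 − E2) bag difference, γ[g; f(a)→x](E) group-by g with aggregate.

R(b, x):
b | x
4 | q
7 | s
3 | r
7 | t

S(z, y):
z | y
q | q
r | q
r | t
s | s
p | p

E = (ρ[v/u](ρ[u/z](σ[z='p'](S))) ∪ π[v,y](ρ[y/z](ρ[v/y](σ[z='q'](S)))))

Row counts bottom-up:
  S → 5
  σ[z='p'](S) → 1
  ρ[u/z](σ[z='p'](S)) → 1
  ρ[v/u](ρ[u/z](σ[z='p'](S))) → 1
  S → 5
  σ[z='q'](S) → 1
  ρ[v/y](σ[z='q'](S)) → 1
  ρ[y/z](ρ[v/y](σ[z='q'](S))) → 1
  π[v,y](ρ[y/z](ρ[v/y](σ[z='q'](S)))) → 1
  (ρ[v/u](ρ[u/z](σ[z='p'](S))) ∪ π[v,y](ρ[y/z](ρ[v/y](σ[z='q'](S))))) → 2

|E| = 2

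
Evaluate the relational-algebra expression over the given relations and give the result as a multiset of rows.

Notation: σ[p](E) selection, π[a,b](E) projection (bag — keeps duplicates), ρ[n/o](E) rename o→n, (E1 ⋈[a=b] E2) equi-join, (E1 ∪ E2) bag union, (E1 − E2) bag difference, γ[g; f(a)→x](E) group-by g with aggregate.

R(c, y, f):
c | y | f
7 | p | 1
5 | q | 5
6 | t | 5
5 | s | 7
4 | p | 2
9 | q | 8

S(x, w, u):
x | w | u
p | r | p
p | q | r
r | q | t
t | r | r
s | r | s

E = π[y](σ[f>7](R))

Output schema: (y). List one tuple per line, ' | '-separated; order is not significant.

Stepwise |·|:
  R → 6
  σ[f>7](R) → 1
  π[y](σ[f>7](R)) → 1

== RESULT ==
y
q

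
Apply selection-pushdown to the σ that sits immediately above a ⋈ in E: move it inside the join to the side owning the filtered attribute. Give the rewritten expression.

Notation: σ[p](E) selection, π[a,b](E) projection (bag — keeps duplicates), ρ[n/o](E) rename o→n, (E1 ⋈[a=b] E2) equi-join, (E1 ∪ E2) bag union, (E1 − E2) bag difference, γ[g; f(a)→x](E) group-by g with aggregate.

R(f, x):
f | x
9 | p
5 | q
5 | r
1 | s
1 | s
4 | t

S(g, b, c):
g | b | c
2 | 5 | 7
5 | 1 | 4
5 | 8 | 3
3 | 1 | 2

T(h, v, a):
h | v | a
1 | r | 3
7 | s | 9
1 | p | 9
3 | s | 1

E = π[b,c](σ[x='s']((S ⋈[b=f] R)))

σ filters on x, owned by the right side.
E' = π[b,c]((S ⋈[b=f] σ[x='s'](R)))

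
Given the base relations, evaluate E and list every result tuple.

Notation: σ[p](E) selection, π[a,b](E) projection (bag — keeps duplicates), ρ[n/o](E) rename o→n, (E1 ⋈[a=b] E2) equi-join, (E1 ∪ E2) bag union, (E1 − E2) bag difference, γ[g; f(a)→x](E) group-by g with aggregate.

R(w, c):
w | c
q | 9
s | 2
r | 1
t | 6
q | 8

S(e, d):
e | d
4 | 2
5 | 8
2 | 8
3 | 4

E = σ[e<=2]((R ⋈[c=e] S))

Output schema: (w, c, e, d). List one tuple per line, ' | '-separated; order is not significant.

Row counts bottom-up:
  R → 5
  S → 4
  (R ⋈[c=e] S) → 1
  σ[e<=2]((R ⋈[c=e] S)) → 1

== RESULT ==
w | c | e | d
s | 2 | 2 | 8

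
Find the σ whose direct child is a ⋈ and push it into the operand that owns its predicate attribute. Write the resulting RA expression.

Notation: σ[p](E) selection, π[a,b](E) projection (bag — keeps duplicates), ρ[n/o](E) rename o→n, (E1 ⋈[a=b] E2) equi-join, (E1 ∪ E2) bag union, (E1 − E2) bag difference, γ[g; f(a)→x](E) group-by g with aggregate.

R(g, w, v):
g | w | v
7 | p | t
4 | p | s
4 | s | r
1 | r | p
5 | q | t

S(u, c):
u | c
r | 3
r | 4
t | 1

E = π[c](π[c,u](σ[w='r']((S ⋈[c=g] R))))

σ filters on w, owned by the right side.
E' = π[c](π[c,u]((S ⋈[c=g] σ[w='r'](R))))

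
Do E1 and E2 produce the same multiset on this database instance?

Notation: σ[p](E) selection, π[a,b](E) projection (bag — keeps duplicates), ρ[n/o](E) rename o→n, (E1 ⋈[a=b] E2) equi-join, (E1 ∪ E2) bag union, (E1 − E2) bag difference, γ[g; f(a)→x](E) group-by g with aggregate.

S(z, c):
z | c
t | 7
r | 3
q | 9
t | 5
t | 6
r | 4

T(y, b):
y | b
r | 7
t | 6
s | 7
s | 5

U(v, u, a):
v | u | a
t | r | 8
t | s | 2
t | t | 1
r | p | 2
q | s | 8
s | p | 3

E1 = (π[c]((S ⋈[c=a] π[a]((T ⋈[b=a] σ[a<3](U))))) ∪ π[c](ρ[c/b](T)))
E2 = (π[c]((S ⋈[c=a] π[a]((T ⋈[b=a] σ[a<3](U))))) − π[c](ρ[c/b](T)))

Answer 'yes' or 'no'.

E1 subexpression sizes:
  S → 6
  T → 4
  U → 6
  σ[a<3](U) → 3
  (T ⋈[b=a] σ[a<3](U)) → 0
  π[a]((T ⋈[b=a] σ[a<3](U))) → 0
  (S ⋈[c=a] π[a]((T ⋈[b=a] σ[a<3](U)))) → 0
  π[c]((S ⋈[c=a] π[a]((T ⋈[b=a] σ[a<3](U))))) → 0
  T → 4
  ρ[c/b](T) → 4
  π[c](ρ[c/b](T)) → 4
  (π[c]((S ⋈[c=a] π[a]((T ⋈[b=a] σ[a<3](U))))) ∪ π[c](ρ[c/b](T))) → 4
E2 subexpression sizes:
  S → 6
  T → 4
  U → 6
  σ[a<3](U) → 3
  (T ⋈[b=a] σ[a<3](U)) → 0
  π[a]((T ⋈[b=a] σ[a<3](U))) → 0
  (S ⋈[c=a] π[a]((T ⋈[b=a] σ[a<3](U)))) → 0
  π[c]((S ⋈[c=a] π[a]((T ⋈[b=a] σ[a<3](U))))) → 0
  T → 4
  ρ[c/b](T) → 4
  π[c](ρ[c/b](T)) → 4
  (π[c]((S ⋈[c=a] π[a]((T ⋈[b=a] σ[a<3](U))))) − π[c](ρ[c/b](T))) → 0

E1 result:
c
5
6
7
7
E2 result:
c
(0 rows)
Witness: (6,) appears 1× in E1 but 0× in E2.

no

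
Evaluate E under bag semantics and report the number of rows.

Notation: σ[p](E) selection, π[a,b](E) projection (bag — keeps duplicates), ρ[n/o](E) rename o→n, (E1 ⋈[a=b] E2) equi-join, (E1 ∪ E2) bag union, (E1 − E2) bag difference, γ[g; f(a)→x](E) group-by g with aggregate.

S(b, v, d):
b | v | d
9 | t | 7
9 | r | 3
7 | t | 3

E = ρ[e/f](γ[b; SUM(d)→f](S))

Stepwise |·|:
  S → 3
  γ[b; SUM(d)→f](S) → 2
  ρ[e/f](γ[b; SUM(d)→f](S)) → 2

|E| = 2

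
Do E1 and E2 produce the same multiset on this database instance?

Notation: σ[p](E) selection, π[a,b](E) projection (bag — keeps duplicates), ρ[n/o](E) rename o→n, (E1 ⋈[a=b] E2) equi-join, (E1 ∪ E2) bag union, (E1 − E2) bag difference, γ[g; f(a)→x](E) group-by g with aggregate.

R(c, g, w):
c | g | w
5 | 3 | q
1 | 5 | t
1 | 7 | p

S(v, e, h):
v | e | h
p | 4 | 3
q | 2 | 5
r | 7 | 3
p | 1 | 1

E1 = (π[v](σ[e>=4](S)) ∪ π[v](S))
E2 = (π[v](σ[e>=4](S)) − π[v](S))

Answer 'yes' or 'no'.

E1 stepwise |·|:
  S → 4
  σ[e>=4](S) → 2
  π[v](σ[e>=4](S)) → 2
  S → 4
  π[v](S) → 4
  (π[v](σ[e>=4](S)) ∪ π[v](S)) → 6
E2 stepwise |·|:
  S → 4
  σ[e>=4](S) → 2
  π[v](σ[e>=4](S)) → 2
  S → 4
  π[v](S) → 4
  (π[v](σ[e>=4](S)) − π[v](S)) → 0

E1 result:
v
p
p
p
q
r
r
E2 result:
v
(0 rows)
Witness: ('p',) appears 3× in E1 but 0× in E2.

no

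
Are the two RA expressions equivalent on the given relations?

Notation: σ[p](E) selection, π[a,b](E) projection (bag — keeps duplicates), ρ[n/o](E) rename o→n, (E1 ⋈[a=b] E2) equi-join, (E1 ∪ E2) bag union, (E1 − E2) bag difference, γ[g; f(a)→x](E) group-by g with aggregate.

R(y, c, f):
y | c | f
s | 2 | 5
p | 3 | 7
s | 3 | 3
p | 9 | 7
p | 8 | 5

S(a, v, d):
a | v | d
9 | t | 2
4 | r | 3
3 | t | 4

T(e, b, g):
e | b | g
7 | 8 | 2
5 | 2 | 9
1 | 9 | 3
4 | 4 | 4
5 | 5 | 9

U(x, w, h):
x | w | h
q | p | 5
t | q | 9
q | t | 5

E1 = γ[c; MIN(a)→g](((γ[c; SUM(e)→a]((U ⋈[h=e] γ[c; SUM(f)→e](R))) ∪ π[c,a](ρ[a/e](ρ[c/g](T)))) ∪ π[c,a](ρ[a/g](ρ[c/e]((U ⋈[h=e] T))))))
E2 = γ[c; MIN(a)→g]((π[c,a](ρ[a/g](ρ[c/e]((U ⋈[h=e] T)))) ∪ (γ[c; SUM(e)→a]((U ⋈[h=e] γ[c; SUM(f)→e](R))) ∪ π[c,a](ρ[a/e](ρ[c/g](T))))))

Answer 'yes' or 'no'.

E1 row counts bottom-up:
  U → 3
  R → 5
  γ[c; SUM(f)→e](R) → 4
  (U ⋈[h=e] γ[c; SUM(f)→e](R)) → 4
  γ[c; SUM(e)→a]((U ⋈[h=e] γ[c; SUM(f)→e](R))) → 2
  T → 5
  ρ[c/g](T) → 5
  ρ[a/e](ρ[c/g](T)) → 5
  π[c,a](ρ[a/e](ρ[c/g](T))) → 5
  (γ[c; SUM(e)→a]((U ⋈[h=e] γ[c; SUM(f)→e](R))) ∪ π[c,a](ρ[a/e](ρ[c/g](T)))) → 7
  U → 3
  T → 5
  (U ⋈[h=e] T) → 4
  ρ[c/e]((U ⋈[h=e] T)) → 4
  ρ[a/g](ρ[c/e]((U ⋈[h=e] T))) → 4
  π[c,a](ρ[a/g](ρ[c/e]((U ⋈[h=e] T)))) → 4
  ((γ[c; SUM(e)→a]((U ⋈[h=e] γ[c; SUM(f)→e](R))) ∪ π[c,a](ρ[a/e](ρ[c/g](T)))) ∪ π[c,a](ρ[a/g](ρ[c/e]((U ⋈[h=e] T))))) → 11
  γ[c; MIN(a)→g](((γ[c; SUM(e)→a]((U ⋈[h=e] γ[c; SUM(f)→e](R))) ∪ π[c,a](ρ[a/e](ρ[c/g](T)))) ∪ π[c,a](ρ[a/g](ρ[c/e]((U ⋈[h=e] T)))))) → 6
E2 row counts bottom-up:
  U → 3
  T → 5
  (U ⋈[h=e] T) → 4
  ρ[c/e]((U ⋈[h=e] T)) → 4
  ρ[a/g](ρ[c/e]((U ⋈[h=e] T))) → 4
  π[c,a](ρ[a/g](ρ[c/e]((U ⋈[h=e] T)))) → 4
  U → 3
  R → 5
  γ[c; SUM(f)→e](R) → 4
  (U ⋈[h=e] γ[c; SUM(f)→e](R)) → 4
  γ[c; SUM(e)→a]((U ⋈[h=e] γ[c; SUM(f)→e](R))) → 2
  T → 5
  ρ[c/g](T) → 5
  ρ[a/e](ρ[c/g](T)) → 5
  π[c,a](ρ[a/e](ρ[c/g](T))) → 5
  (γ[c; SUM(e)→a]((U ⋈[h=e] γ[c; SUM(f)→e](R))) ∪ π[c,a](ρ[a/e](ρ[c/g](T)))) → 7
  (π[c,a](ρ[a/g](ρ[c/e]((U ⋈[h=e] T)))) ∪ (γ[c; SUM(e)→a]((U ⋈[h=e] γ[c; SUM(f)→e](R))) ∪ π[c,a](ρ[a/e](ρ[c/g](T))))) → 11
  γ[c; MIN(a)→g]((π[c,a](ρ[a/g](ρ[c/e]((U ⋈[h=e] T)))) ∪ (γ[c; SUM(e)→a]((U ⋈[h=e] γ[c; SUM(f)→e](R))) ∪ π[c,a](ρ[a/e](ρ[c/g](T)))))) → 6

E1 and E2 produce the same multiset:
c | g
2 | 7
3 | 1
4 | 4
5 | 9
8 | 10
9 | 5

yes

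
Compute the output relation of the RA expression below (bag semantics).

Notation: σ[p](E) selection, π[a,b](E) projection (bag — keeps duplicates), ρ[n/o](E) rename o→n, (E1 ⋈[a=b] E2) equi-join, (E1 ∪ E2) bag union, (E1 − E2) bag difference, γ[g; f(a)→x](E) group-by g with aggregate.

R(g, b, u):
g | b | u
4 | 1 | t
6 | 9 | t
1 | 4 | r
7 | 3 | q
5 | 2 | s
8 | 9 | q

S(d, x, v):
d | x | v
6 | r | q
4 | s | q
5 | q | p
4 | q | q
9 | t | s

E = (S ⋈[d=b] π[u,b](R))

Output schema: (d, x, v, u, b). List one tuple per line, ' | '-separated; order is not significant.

Stepwise |·|:
  S → 5
  R → 6
  π[u,b](R) → 6
  (S ⋈[d=b] π[u,b](R)) → 4

== RESULT ==
d | x | v | u | b
4 | q | q | r | 4
4 | s | q | r | 4
9 | t | s | q | 9
9 | t | s | t | 9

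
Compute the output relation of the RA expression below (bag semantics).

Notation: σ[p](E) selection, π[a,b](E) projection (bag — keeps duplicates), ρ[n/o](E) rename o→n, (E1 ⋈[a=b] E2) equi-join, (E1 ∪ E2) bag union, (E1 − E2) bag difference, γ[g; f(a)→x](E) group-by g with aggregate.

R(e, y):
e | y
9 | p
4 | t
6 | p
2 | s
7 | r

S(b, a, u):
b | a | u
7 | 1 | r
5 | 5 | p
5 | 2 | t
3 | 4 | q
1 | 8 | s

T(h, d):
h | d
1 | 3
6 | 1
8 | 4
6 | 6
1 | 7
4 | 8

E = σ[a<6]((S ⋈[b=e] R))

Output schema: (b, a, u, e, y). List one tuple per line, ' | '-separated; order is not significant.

Per-node cardinality:
  S → 5
  R → 5
  (S ⋈[b=e] R) → 1
  σ[a<6]((S ⋈[b=e] R)) → 1

== RESULT ==
b | a | u | e | y
7 | 1 | r | 7 | r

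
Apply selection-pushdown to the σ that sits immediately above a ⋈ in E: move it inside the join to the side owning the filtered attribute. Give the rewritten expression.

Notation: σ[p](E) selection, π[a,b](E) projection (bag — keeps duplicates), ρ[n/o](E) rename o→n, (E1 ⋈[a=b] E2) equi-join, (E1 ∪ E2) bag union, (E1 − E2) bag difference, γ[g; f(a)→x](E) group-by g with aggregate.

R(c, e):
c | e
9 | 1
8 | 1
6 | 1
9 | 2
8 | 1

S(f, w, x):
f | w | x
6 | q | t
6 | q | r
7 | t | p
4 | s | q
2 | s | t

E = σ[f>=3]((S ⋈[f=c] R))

σ filters on f, owned by the left side.
E' = (σ[f>=3](S) ⋈[f=c] R)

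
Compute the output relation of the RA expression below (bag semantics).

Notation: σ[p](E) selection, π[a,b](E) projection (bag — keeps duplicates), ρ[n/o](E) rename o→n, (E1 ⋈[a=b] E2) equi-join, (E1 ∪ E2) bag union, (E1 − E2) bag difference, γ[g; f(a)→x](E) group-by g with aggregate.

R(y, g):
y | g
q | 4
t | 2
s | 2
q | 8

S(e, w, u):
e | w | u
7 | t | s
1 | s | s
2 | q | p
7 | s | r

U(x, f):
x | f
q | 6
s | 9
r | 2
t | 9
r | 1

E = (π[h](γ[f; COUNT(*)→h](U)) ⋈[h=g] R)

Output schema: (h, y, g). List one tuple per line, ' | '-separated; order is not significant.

Stepwise |·|:
  U → 5
  γ[f; COUNT(*)→h](U) → 4
  π[h](γ[f; COUNT(*)→h](U)) → 4
  R → 4
  (π[h](γ[f; COUNT(*)→h](U)) ⋈[h=g] R) → 2

== RESULT ==
h | y | g
2 | s | 2
2 | t | 2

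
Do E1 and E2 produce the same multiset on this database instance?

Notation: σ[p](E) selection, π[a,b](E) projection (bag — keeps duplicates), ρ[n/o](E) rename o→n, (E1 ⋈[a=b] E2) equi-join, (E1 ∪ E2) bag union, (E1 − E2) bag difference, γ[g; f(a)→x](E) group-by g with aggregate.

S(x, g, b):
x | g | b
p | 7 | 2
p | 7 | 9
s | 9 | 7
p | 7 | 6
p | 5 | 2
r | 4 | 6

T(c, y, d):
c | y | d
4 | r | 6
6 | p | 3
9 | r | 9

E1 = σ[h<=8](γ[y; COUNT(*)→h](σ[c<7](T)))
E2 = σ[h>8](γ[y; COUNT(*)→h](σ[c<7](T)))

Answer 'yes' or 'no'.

E1 per-node cardinality:
  T → 3
  σ[c<7](T) → 2
  γ[y; COUNT(*)→h](σ[c<7](T)) → 2
  σ[h<=8](γ[y; COUNT(*)→h](σ[c<7](T))) → 2
E2 per-node cardinality:
  T → 3
  σ[c<7](T) → 2
  γ[y; COUNT(*)→h](σ[c<7](T)) → 2
  σ[h>8](γ[y; COUNT(*)→h](σ[c<7](T))) → 0

E1 result:
y | h
p | 1
r | 1
E2 result:
y | h
(0 rows)
Witness: ('r', 1) appears 1× in E1 but 0× in E2.

no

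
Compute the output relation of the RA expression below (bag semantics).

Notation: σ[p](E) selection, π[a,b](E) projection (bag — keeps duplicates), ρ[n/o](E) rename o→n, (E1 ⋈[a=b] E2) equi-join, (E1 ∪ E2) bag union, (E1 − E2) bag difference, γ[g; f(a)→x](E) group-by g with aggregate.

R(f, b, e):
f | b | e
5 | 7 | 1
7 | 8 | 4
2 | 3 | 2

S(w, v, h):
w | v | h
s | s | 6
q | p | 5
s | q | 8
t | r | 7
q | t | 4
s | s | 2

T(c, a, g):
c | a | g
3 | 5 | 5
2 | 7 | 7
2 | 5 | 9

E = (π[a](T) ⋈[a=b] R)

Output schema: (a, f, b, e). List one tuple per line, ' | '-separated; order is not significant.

Subexpression sizes:
  T → 3
  π[a](T) → 3
  R → 3
  (π[a](T) ⋈[a=b] R) → 1

== RESULT ==
a | f | b | e
7 | 5 | 7 | 1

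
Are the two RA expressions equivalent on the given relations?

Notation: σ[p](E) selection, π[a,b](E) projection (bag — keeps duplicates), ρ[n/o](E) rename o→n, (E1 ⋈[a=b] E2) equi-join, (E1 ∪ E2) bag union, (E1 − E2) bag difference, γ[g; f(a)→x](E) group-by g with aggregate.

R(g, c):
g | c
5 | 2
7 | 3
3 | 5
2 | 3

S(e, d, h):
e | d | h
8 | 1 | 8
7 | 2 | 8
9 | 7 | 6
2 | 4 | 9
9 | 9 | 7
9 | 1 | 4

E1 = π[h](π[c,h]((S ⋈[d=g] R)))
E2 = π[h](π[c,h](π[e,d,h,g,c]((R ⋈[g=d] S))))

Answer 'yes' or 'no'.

E1 subexpression sizes:
  S → 6
  R → 4
  (S ⋈[d=g] R) → 2
  π[c,h]((S ⋈[d=g] R)) → 2
  π[h](π[c,h]((S ⋈[d=g] R))) → 2
E2 subexpression sizes:
  R → 4
  S → 6
  (R ⋈[g=d] S) → 2
  π[e,d,h,g,c]((R ⋈[g=d] S)) → 2
  π[c,h](π[e,d,h,g,c]((R ⋈[g=d] S))) → 2
  π[h](π[c,h](π[e,d,h,g,c]((R ⋈[g=d] S)))) → 2

E1 and E2 produce the same multiset:
h
6
8

yes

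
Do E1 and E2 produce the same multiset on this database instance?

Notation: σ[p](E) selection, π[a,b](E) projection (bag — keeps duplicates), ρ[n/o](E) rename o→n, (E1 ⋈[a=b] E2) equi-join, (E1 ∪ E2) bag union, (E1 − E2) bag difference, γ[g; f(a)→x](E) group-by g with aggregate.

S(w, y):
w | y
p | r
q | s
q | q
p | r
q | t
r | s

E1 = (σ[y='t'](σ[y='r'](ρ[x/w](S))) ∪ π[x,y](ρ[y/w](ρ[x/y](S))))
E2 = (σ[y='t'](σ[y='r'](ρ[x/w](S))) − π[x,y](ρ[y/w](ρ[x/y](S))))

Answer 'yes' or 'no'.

E1 stepwise |·|:
  S → 6
  ρ[x/w](S) → 6
  σ[y='r'](ρ[x/w](S)) → 2
  σ[y='t'](σ[y='r'](ρ[x/w](S))) → 0
  S → 6
  ρ[x/y](S) → 6
  ρ[y/w](ρ[x/y](S)) → 6
  π[x,y](ρ[y/w](ρ[x/y](S))) → 6
  (σ[y='t'](σ[y='r'](ρ[x/w](S))) ∪ π[x,y](ρ[y/w](ρ[x/y](S)))) → 6
E2 stepwise |·|:
  S → 6
  ρ[x/w](S) → 6
  σ[y='r'](ρ[x/w](S)) → 2
  σ[y='t'](σ[y='r'](ρ[x/w](S))) → 0
  S → 6
  ρ[x/y](S) → 6
  ρ[y/w](ρ[x/y](S)) → 6
  π[x,y](ρ[y/w](ρ[x/y](S))) → 6
  (σ[y='t'](σ[y='r'](ρ[x/w](S))) − π[x,y](ρ[y/w](ρ[x/y](S)))) → 0

E1 result:
x | y
q | q
r | p
r | p
s | q
s | r
t | q
E2 result:
x | y
(0 rows)
Witness: ('s', 'r') appears 1× in E1 but 0× in E2.

no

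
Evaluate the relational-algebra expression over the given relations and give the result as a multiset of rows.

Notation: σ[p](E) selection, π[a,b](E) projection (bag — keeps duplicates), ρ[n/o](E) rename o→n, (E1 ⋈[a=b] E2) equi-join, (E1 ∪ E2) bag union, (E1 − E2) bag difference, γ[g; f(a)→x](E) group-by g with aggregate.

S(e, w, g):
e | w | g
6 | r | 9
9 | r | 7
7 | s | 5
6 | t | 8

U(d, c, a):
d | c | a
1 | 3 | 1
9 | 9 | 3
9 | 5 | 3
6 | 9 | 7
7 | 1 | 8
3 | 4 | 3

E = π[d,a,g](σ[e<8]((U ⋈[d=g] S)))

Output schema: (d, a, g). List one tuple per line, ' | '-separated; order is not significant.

Row counts bottom-up:
  U → 6
  S → 4
  (U ⋈[d=g] S) → 3
  σ[e<8]((U ⋈[d=g] S)) → 2
  π[d,a,g](σ[e<8]((U ⋈[d=g] S))) → 2

== RESULT ==
d | a | g
9 | 3 | 9
9 | 3 | 9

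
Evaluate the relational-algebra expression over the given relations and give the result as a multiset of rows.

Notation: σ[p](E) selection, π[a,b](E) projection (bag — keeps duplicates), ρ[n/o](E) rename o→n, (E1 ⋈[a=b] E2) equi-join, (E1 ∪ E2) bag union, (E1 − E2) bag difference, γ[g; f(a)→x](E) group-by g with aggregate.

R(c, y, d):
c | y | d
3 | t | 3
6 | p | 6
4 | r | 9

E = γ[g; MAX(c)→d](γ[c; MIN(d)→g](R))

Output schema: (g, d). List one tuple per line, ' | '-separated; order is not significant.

Subexpression sizes:
  R → 3
  γ[c; MIN(d)→g](R) → 3
  γ[g; MAX(c)→d](γ[c; MIN(d)→g](R)) → 3

== RESULT ==
g | d
3 | 3
6 | 6
9 | 4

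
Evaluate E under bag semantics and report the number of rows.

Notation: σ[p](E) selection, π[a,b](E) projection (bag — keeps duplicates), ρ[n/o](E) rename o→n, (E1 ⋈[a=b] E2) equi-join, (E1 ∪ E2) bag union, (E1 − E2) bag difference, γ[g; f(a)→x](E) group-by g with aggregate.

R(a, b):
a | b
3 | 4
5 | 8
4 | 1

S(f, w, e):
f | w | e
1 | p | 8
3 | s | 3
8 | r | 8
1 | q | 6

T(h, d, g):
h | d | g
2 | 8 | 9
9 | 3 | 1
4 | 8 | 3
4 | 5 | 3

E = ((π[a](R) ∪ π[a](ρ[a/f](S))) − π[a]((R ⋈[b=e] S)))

Row counts bottom-up:
  R → 3
  π[a](R) → 3
  S → 4
  ρ[a/f](S) → 4
  π[a](ρ[a/f](S)) → 4
  (π[a](R) ∪ π[a](ρ[a/f](S))) → 7
  R → 3
  S → 4
  (R ⋈[b=e] S) → 2
  π[a]((R ⋈[b=e] S)) → 2
  ((π[a](R) ∪ π[a](ρ[a/f](S))) − π[a]((R ⋈[b=e] S))) → 6

|E| = 6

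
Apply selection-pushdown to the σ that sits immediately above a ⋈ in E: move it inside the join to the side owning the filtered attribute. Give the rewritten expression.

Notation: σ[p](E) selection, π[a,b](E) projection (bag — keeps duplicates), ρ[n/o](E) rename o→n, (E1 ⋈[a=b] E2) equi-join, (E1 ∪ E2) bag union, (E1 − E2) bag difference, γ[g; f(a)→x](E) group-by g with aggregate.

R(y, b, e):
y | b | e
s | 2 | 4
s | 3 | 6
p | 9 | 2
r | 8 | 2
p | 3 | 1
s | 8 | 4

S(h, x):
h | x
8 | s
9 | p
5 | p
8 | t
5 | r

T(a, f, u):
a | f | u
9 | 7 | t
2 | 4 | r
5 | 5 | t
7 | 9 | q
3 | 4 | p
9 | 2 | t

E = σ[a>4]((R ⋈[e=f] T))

σ filters on a, owned by the right side.
E' = (R ⋈[e=f] σ[a>4](T))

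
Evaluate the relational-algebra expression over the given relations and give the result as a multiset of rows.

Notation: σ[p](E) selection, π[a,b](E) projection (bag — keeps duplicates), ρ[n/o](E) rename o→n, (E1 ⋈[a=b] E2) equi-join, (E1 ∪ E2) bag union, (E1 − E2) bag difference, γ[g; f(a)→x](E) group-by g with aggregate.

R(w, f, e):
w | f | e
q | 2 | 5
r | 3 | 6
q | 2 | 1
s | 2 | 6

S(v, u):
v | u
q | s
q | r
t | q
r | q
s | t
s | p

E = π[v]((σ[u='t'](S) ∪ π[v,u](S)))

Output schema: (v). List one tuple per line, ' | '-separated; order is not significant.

Subexpression sizes:
  S → 6
  σ[u='t'](S) → 1
  S → 6
  π[v,u](S) → 6
  (σ[u='t'](S) ∪ π[v,u](S)) → 7
  π[v]((σ[u='t'](S) ∪ π[v,u](S))) → 7

== RESULT ==
v
q
q
r
s
s
s
t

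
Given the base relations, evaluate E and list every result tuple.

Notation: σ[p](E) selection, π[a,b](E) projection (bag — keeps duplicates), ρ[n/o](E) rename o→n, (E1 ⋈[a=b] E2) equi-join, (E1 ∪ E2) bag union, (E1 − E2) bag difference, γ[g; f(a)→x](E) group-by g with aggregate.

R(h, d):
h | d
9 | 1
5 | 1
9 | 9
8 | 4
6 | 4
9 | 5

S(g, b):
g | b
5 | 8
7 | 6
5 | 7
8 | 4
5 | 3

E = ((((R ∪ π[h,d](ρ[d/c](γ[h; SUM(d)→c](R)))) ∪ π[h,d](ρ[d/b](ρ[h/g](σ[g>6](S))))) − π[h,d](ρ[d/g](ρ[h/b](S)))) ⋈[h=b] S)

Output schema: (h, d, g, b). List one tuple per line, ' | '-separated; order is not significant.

Per-node cardinality:
  R → 6
  R → 6
  γ[h; SUM(d)→c](R) → 4
  ρ[d/c](γ[h; SUM(d)→c](R)) → 4
  π[h,d](ρ[d/c](γ[h; SUM(d)→c](R))) → 4
  (R ∪ π[h,d](ρ[d/c](γ[h; SUM(d)→c](R)))) → 10
  S → 5
  σ[g>6](S) → 2
  ρ[h/g](σ[g>6](S)) → 2
  ρ[d/b](ρ[h/g](σ[g>6](S))) → 2
  π[h,d](ρ[d/b](ρ[h/g](σ[g>6](S)))) → 2
  ((R ∪ π[h,d](ρ[d/c](γ[h; SUM(d)→c](R)))) ∪ π[h,d](ρ[d/b](ρ[h/g](σ[g>6](S))))) → 12
  S → 5
  ρ[h/b](S) → 5
  ρ[d/g](ρ[h/b](S)) → 5
  π[h,d](ρ[d/g](ρ[h/b](S))) → 5
  (((R ∪ π[h,d](ρ[d/c](γ[h; SUM(d)→c](R)))) ∪ π[h,d](ρ[d/b](ρ[h/g](σ[g>6](S))))) − π[h,d](ρ[d/g](ρ[h/b](S)))) → 12
  S → 5
  ((((R ∪ π[h,d](ρ[d/c](γ[h; SUM(d)→c](R)))) ∪ π[h,d](ρ[d/b](ρ[h/g](σ[g>6](S))))) − π[h,d](ρ[d/g](ρ[h/b](S)))) ⋈[h=b] S) → 6

== RESULT ==
h | d | g | b
6 | 4 | 7 | 6
6 | 4 | 7 | 6
7 | 6 | 5 | 7
8 | 4 | 5 | 8
8 | 4 | 5 | 8
8 | 4 | 5 | 8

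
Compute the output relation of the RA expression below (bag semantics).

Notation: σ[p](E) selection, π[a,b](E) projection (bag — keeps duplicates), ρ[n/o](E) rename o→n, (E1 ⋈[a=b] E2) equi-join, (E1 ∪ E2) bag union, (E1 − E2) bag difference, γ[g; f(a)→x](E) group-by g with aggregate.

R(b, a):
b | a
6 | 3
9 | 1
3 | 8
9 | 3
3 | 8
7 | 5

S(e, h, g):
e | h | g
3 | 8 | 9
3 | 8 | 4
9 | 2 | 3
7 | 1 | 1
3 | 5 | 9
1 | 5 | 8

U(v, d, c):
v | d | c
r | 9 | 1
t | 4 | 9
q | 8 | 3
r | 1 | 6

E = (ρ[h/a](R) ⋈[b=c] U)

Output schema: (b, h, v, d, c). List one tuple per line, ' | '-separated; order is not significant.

Stepwise |·|:
  R → 6
  ρ[h/a](R) → 6
  U → 4
  (ρ[h/a](R) ⋈[b=c] U) → 5

== RESULT ==
b | h | v | d | c
3 | 8 | q | 8 | 3
3 | 8 | q | 8 | 3
6 | 3 | r | 1 | 6
9 | 1 | t | 4 | 9
9 | 3 | t | 4 | 9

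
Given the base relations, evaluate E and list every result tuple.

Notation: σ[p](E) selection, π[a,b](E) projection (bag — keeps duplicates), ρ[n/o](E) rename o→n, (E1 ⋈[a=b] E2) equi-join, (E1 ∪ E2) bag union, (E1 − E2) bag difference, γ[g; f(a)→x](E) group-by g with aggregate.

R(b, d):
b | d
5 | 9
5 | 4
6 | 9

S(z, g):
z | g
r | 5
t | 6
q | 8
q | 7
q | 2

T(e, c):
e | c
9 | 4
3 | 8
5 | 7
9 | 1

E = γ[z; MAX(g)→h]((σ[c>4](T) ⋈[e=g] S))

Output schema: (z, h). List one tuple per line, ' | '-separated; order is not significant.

Subexpression sizes:
  T → 4
  σ[c>4](T) → 2
  S → 5
  (σ[c>4](T) ⋈[e=g] S) → 1
  γ[z; MAX(g)→h]((σ[c>4](T) ⋈[e=g] S)) → 1

== RESULT ==
z | h
r | 5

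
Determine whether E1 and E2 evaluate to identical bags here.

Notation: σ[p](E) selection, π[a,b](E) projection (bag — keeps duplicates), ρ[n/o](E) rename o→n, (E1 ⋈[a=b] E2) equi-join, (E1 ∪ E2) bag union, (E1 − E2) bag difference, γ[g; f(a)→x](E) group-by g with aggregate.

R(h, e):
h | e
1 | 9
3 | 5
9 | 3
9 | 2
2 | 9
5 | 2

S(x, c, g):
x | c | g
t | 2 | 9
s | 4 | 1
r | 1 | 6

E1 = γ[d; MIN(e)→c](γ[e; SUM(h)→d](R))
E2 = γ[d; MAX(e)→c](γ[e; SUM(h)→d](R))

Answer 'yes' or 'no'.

E1 stepwise |·|:
  R → 6
  γ[e; SUM(h)→d](R) → 4
  γ[d; MIN(e)→c](γ[e; SUM(h)→d](R)) → 3
E2 stepwise |·|:
  R → 6
  γ[e; SUM(h)→d](R) → 4
  γ[d; MAX(e)→c](γ[e; SUM(h)→d](R)) → 3

E1 result:
d | c
3 | 5
9 | 3
14 | 2
E2 result:
d | c
3 | 9
9 | 3
14 | 2
Witness: (3, 9) appears 0× in E1 but 1× in E2.

no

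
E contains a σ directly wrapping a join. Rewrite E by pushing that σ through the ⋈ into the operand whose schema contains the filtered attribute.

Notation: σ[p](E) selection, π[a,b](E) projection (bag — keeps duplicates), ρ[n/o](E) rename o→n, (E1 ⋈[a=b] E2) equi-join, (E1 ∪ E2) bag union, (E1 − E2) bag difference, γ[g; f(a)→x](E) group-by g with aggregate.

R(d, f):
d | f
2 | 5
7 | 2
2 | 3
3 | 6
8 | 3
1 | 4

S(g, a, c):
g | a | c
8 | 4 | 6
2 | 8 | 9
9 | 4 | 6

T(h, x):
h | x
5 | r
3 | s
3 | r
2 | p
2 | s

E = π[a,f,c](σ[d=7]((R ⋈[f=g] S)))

σ filters on d, owned by the left side.
E' = π[a,f,c]((σ[d=7](R) ⋈[f=g] S))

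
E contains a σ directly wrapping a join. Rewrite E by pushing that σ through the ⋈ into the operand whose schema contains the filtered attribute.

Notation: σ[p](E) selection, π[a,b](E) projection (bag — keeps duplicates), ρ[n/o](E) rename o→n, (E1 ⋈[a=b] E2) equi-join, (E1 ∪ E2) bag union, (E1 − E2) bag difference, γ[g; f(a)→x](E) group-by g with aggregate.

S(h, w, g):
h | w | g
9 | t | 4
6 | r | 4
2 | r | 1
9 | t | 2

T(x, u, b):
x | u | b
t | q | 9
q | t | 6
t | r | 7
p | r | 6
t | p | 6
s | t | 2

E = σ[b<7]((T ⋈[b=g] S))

σ filters on b, owned by the left side.
E' = (σ[b<7](T) ⋈[b=g] S)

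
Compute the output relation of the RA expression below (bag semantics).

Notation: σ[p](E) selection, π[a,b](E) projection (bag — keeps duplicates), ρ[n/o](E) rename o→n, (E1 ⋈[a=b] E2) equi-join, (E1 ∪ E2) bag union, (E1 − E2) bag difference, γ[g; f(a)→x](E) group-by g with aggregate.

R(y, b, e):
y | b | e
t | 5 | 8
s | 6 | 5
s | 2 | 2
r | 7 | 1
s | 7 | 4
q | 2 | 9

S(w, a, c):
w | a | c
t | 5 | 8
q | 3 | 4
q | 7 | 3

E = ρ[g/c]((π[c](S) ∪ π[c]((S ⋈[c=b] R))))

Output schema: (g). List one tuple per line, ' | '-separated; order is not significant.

Row counts bottom-up:
  S → 3
  π[c](S) → 3
  S → 3
  R → 6
  (S ⋈[c=b] R) → 0
  π[c]((S ⋈[c=b] R)) → 0
  (π[c](S) ∪ π[c]((S ⋈[c=b] R))) → 3
  ρ[g/c]((π[c](S) ∪ π[c]((S ⋈[c=b] R)))) → 3

== RESULT ==
g
3
4
8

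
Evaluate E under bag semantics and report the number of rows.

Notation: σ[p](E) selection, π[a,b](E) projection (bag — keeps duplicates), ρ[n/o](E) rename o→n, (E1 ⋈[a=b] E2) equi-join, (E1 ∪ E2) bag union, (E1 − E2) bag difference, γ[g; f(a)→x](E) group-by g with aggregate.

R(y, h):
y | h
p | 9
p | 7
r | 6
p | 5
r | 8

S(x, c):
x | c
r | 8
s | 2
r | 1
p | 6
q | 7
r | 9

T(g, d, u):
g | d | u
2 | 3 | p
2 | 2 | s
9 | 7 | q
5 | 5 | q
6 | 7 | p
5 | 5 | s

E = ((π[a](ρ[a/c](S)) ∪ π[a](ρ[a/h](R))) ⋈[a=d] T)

Stepwise |·|:
  S → 6
  ρ[a/c](S) → 6
  π[a](ρ[a/c](S)) → 6
  R → 5
  ρ[a/h](R) → 5
  π[a](ρ[a/h](R)) → 5
  (π[a](ρ[a/c](S)) ∪ π[a](ρ[a/h](R))) → 11
  T → 6
  ((π[a](ρ[a/c](S)) ∪ π[a](ρ[a/h](R))) ⋈[a=d] T) → 7

|E| = 7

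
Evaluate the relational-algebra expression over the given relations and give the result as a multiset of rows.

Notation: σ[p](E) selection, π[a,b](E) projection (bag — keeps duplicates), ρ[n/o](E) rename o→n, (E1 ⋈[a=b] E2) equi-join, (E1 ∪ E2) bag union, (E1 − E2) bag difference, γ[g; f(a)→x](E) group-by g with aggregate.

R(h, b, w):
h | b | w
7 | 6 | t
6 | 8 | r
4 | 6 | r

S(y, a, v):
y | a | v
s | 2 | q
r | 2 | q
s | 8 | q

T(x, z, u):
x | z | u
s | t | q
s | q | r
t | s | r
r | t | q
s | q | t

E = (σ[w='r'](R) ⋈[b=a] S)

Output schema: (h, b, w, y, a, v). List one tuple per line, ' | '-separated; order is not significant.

Stepwise |·|:
  R → 3
  σ[w='r'](R) → 2
  S → 3
  (σ[w='r'](R) ⋈[b=a] S) → 1

== RESULT ==
h | b | w | y | a | v
6 | 8 | r | s | 8 | q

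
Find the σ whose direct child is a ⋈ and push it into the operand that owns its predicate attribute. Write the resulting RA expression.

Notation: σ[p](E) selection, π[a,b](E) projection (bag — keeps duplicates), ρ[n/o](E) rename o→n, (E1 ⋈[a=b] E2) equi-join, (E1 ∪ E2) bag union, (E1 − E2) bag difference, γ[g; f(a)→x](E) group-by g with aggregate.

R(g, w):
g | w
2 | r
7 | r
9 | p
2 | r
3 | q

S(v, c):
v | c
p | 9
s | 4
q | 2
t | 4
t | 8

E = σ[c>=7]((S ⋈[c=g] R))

σ filters on c, owned by the left side.
E' = (σ[c>=7](S) ⋈[c=g] R)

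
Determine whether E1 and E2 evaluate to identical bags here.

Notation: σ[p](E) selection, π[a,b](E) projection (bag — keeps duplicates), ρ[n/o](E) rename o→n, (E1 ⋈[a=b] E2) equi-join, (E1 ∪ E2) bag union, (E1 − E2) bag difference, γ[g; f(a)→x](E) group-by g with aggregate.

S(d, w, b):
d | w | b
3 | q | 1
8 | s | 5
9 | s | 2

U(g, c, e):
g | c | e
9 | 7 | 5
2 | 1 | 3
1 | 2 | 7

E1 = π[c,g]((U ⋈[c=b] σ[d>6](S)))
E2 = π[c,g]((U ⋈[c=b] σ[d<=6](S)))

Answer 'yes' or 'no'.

E1 stepwise |·|:
  U → 3
  S → 3
  σ[d>6](S) → 2
  (U ⋈[c=b] σ[d>6](S)) → 1
  π[c,g]((U ⋈[c=b] σ[d>6](S))) → 1
E2 stepwise |·|:
  U → 3
  S → 3
  σ[d<=6](S) → 1
  (U ⋈[c=b] σ[d<=6](S)) → 1
  π[c,g]((U ⋈[c=b] σ[d<=6](S))) → 1

E1 result:
c | g
2 | 1
E2 result:
c | g
1 | 2
Witness: (1, 2) appears 0× in E1 but 1× in E2.

no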